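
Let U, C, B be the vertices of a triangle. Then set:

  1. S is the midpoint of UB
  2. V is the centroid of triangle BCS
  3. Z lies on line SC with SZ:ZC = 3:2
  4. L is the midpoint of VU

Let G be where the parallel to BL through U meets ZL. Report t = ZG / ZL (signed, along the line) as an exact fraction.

t = 29/19

Assign U = (0, 0), C = (1, 0), B = (0, 1) — the answer is frame-independent, so this choice is without loss of generality.
1. S is the midpoint of UB ⇒ S = (0, 1/2)
2. V is the centroid of triangle BCS ⇒ V = (1/3, 1/2)
3. Z lies on line SC with SZ:ZC = 3:2 ⇒ Z = (3/5, 1/5)
4. L is the midpoint of VU ⇒ L = (1/6, 1/4)
through U parallel to BL: direction (1/6, -3/4); meets ZL at G = (-7/114, 21/76)
G = Z + t·(L−Z) with t = 29/19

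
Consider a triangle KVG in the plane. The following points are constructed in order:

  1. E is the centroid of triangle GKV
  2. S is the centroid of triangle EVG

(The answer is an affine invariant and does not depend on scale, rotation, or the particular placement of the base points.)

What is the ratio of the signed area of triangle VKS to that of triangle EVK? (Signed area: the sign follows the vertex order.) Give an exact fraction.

Assign K = (0, 0), V = (1, 0), G = (0, 1) — the answer is frame-independent, so this choice is without loss of generality.
1. E is the centroid of triangle GKV ⇒ E = (1/3, 1/3)
2. S is the centroid of triangle EVG ⇒ S = (4/9, 4/9)
2·[VKS] = -4/9, 2·[EVK] = -1/3
[VKS]:[EVK] = -4/9:-1/3 = 4/3

[VKS]:[EVK] = 4/3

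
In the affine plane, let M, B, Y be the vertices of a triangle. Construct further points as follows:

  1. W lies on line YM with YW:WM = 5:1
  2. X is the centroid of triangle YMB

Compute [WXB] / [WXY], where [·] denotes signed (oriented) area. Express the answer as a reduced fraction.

Set M = (0, 0), B = (1, 0), Y = (0, 1); any affine frame gives the same invariant.
1. W lies on line YM with YW:WM = 5:1 ⇒ W = (0, 1/6)
2. X is the centroid of triangle YMB ⇒ X = (1/3, 1/3)
2·[WXB] = -2/9, 2·[WXY] = 5/18
[WXB]:[WXY] = -2/9:5/18 = -4/5

[WXB]:[WXY] = -4/5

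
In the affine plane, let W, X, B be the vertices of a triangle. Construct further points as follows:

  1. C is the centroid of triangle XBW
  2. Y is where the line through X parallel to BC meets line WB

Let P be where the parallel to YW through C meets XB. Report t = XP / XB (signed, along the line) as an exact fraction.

Work in coordinates with W = (0, 0), X = (1, 0), B = (0, 1).
1. C is the centroid of triangle XBW ⇒ C = (1/3, 1/3)
2. Y is where the line through X parallel to BC meets line WB ⇒ Y = (0, 2)
through C parallel to YW: direction (0, -2); meets XB at P = (1/3, 2/3)
P = X + t·(B−X) with t = 2/3

t = 2/3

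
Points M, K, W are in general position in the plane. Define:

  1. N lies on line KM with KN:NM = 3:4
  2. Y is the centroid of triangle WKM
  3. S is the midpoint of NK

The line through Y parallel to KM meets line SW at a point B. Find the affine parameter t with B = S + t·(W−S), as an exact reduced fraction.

t = 1/3

Work in coordinates with M = (0, 0), K = (1, 0), W = (0, 1).
1. N lies on line KM with KN:NM = 3:4 ⇒ N = (4/7, 0)
2. Y is the centroid of triangle WKM ⇒ Y = (1/3, 1/3)
3. S is the midpoint of NK ⇒ S = (11/14, 0)
through Y parallel to KM: direction (-1, 0); meets SW at B = (11/21, 1/3)
B = S + t·(W−S) with t = 1/3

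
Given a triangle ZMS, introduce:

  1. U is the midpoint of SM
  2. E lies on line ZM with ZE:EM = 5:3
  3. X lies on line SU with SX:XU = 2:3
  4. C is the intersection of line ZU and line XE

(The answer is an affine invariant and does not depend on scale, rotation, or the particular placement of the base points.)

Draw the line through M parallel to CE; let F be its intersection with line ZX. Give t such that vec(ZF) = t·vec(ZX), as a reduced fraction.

Work in coordinates with Z = (0, 0), M = (1, 0), S = (0, 1).
1. U is the midpoint of SM ⇒ U = (1/2, 1/2)
2. E lies on line ZM with ZE:EM = 5:3 ⇒ E = (5/8, 0)
3. X lies on line SU with SX:XU = 2:3 ⇒ X = (1/5, 4/5)
4. C is the intersection of line ZU and line XE ⇒ C = (20/49, 20/49)
through M parallel to CE: direction (85/392, -20/49); meets ZX at F = (8/25, 32/25)
F = Z + t·(X−Z) with t = 8/5

t = 8/5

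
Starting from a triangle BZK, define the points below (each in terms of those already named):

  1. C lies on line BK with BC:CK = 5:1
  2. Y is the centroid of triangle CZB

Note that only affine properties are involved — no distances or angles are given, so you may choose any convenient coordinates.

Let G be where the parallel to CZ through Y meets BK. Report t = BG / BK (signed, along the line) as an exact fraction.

Work in coordinates with B = (0, 0), Z = (1, 0), K = (0, 1).
1. C lies on line BK with BC:CK = 5:1 ⇒ C = (0, 5/6)
2. Y is the centroid of triangle CZB ⇒ Y = (1/3, 5/18)
through Y parallel to CZ: direction (1, -5/6); meets BK at G = (0, 5/9)
G = B + t·(K−B) with t = 5/9

t = 5/9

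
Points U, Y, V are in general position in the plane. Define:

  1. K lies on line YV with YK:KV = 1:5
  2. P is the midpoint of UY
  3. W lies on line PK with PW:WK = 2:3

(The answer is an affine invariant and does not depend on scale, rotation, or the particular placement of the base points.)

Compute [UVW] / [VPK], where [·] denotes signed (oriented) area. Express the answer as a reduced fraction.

Assign U = (0, 0), Y = (1, 0), V = (0, 1) — the answer is frame-independent, so this choice is without loss of generality.
1. K lies on line YV with YK:KV = 1:5 ⇒ K = (5/6, 1/6)
2. P is the midpoint of UY ⇒ P = (1/2, 0)
3. W lies on line PK with PW:WK = 2:3 ⇒ W = (19/30, 1/15)
2·[UVW] = -19/30, 2·[VPK] = 5/12
[UVW]:[VPK] = -19/30:5/12 = -38/25

[UVW]:[VPK] = -38/25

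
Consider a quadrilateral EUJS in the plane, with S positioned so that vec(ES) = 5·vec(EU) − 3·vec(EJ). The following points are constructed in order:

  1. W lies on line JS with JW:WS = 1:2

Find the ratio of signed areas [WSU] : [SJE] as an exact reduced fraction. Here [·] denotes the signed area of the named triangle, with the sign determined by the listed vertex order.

[WSU]:[SJE] = -2/15

Set E = (0, 0), U = (1, 0), J = (0, 1), S = (5, -3); any affine frame gives the same invariant.
1. W lies on line JS with JW:WS = 1:2 ⇒ W = (5/3, -1/3)
2·[WSU] = -2/3, 2·[SJE] = 5
[WSU]:[SJE] = -2/3:5 = -2/15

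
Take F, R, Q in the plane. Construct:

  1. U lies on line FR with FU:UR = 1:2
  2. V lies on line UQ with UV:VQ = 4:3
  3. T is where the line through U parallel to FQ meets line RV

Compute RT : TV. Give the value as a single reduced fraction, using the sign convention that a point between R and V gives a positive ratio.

RT:TV = 7/2

Assign F = (0, 0), R = (1, 0), Q = (0, 1) — the answer is frame-independent, so this choice is without loss of generality.
1. U lies on line FR with FU:UR = 1:2 ⇒ U = (1/3, 0)
2. V lies on line UQ with UV:VQ = 4:3 ⇒ V = (1/7, 4/7)
3. T is where the line through U parallel to FQ meets line RV ⇒ T = (1/3, 4/9)
T = R + t·(V−R) with t = 7/9, so RT:TV = t:(1−t) = 7/9:2/9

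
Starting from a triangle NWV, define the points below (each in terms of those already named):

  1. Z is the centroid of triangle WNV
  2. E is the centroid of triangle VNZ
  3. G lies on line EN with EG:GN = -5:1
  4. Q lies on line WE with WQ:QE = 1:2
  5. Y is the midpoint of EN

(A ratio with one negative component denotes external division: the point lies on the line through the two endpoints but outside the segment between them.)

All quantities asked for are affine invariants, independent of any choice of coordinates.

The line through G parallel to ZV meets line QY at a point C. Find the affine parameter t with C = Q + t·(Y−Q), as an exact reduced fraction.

t = 31/22

Choose coordinates N = (0, 0), W = (1, 0), V = (0, 1).
1. Z is the centroid of triangle WNV ⇒ Z = (1/3, 1/3)
2. E is the centroid of triangle VNZ ⇒ E = (1/9, 4/9)
3. G lies on line EN with EG:GN = -5:1 ⇒ G = (-1/36, -1/9)
4. Q lies on line WE with WQ:QE = 1:2 ⇒ Q = (19/27, 4/27)
5. Y is the midpoint of EN ⇒ Y = (1/18, 2/9)
through G parallel to ZV: direction (-1/3, 2/3); meets QY at C = (-83/396, 25/99)
C = Q + t·(Y−Q) with t = 31/22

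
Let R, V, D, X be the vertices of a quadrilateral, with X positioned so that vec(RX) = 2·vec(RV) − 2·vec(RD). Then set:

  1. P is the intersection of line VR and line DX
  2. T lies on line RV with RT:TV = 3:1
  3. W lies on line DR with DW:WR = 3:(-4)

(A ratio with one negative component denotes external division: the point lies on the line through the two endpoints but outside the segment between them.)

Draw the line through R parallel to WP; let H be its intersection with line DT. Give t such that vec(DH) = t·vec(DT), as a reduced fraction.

t = -2/7

Assign R = (0, 0), V = (1, 0), D = (0, 1), X = (2, -2) — the answer is frame-independent, so this choice is without loss of generality.
1. P is the intersection of line VR and line DX ⇒ P = (2/3, 0)
2. T lies on line RV with RT:TV = 3:1 ⇒ T = (3/4, 0)
3. W lies on line DR with DW:WR = 3:(-4) ⇒ W = (0, 4)
through R parallel to WP: direction (2/3, -4); meets DT at H = (-3/14, 9/7)
H = D + t·(T−D) with t = -2/7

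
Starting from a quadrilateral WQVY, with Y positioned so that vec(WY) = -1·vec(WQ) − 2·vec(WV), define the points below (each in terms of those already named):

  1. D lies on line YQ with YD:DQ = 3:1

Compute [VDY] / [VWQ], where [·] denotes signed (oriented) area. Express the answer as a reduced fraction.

Assign W = (0, 0), Q = (1, 0), V = (0, 1), Y = (-1, -2) — the answer is frame-independent, so this choice is without loss of generality.
1. D lies on line YQ with YD:DQ = 3:1 ⇒ D = (1/2, -1/2)
2·[VDY] = -3, 2·[VWQ] = 1
[VDY]:[VWQ] = -3:1 = -3

[VDY]:[VWQ] = -3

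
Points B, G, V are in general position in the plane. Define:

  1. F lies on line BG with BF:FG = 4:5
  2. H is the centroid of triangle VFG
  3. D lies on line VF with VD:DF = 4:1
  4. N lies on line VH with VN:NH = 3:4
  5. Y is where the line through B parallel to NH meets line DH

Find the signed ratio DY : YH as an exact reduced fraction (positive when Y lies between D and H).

Choose coordinates B = (0, 0), G = (1, 0), V = (0, 1).
1. F lies on line BG with BF:FG = 4:5 ⇒ F = (4/9, 0)
2. H is the centroid of triangle VFG ⇒ H = (13/27, 1/3)
3. D lies on line VF with VD:DF = 4:1 ⇒ D = (16/45, 1/5)
4. N lies on line VH with VN:NH = 3:4 ⇒ N = (13/63, 5/7)
5. Y is where the line through B parallel to NH meets line DH ⇒ Y = (13/180, -1/10)
Y = D + t·(H−D) with t = -9/4, so DY:YH = t:(1−t) = -9/4:13/4

DY:YH = -9/13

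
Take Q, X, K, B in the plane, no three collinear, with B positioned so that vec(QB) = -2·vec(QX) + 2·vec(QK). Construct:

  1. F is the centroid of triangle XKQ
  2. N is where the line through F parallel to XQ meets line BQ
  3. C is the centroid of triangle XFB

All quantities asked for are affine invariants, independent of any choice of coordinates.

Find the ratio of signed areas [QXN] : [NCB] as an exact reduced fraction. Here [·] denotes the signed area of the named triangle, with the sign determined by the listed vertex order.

Choose coordinates Q = (0, 0), X = (1, 0), K = (0, 1), B = (-2, 2).
1. F is the centroid of triangle XKQ ⇒ F = (1/3, 1/3)
2. N is where the line through F parallel to XQ meets line BQ ⇒ N = (-1/3, 1/3)
3. C is the centroid of triangle XFB ⇒ C = (-2/9, 7/9)
2·[QXN] = 1/3, 2·[NCB] = 25/27
[QXN]:[NCB] = 1/3:25/27 = 9/25

[QXN]:[NCB] = 9/25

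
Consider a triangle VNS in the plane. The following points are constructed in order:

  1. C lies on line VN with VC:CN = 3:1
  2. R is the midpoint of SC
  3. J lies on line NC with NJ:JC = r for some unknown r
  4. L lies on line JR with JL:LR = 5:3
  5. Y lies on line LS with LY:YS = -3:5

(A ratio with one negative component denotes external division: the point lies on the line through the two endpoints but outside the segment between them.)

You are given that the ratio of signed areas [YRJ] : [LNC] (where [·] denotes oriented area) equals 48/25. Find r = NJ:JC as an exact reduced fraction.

r = 1/4

Set V = (0, 0), N = (1, 0), S = (0, 1); any affine frame gives the same invariant.
1. C lies on line VN with VC:CN = 3:1 ⇒ C = (3/4, 0)
2. R is the midpoint of SC ⇒ R = (3/8, 1/2)
3. With NJ:JC = r, write λ = r/(r+1) so J = N + λ·(C−N); J is affine-linear in λ
4. L lies on line JR with JL:LR = 5:3 ⇒ L is an affine combination of earlier points and hence also affine-linear in λ
5. Y lies on line LS with LY:YS = -3:5 ⇒ Y is an affine combination of earlier points and hence also affine-linear in λ
Every point depending on J is an affine combination of J and λ-independent points, so each such coordinate is linear in λ; the λ² term in each signed area is a multiple of (C−N)×(C−N) = 0, so 2·[YRJ] and 2·[LNC] are each linear in λ. Evaluating at λ=0 and λ=1:
  2·[YRJ] = 3/16·λ − 3/16,   2·[LNC] = -5/64
So [YRJ]:[LNC] = (3/16·λ − 3/16) / (-5/64). Setting this equal to 48/25:
  3/16·λ − 3/16 = 48/25·(-5/64)  ⇒  λ = 1/5
Then r = λ/(1−λ) = (1/5)/(4/5) = 1/4. Check: with r = 1/4, J = (19/20, 0) and [YRJ]:[LNC] = 48/25 as required.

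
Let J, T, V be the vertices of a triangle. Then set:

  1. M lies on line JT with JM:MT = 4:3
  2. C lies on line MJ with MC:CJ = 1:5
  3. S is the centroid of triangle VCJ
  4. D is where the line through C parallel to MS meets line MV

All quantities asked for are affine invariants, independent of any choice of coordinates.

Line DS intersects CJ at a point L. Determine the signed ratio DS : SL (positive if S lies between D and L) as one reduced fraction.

Assign J = (0, 0), T = (1, 0), V = (0, 1) — the answer is frame-independent, so this choice is without loss of generality.
1. M lies on line JT with JM:MT = 4:3 ⇒ M = (4/7, 0)
2. C lies on line MJ with MC:CJ = 1:5 ⇒ C = (10/21, 0)
3. S is the centroid of triangle VCJ ⇒ S = (10/63, 1/3)
4. D is where the line through C parallel to MS meets line MV ⇒ D = (32/49, -1/7)
line DS meets CJ at L = (53/105, 0)
S = D + t·(L−D) with t = 10/3, so DS:SL = 10/3:-7/3

DS:SL = -10/7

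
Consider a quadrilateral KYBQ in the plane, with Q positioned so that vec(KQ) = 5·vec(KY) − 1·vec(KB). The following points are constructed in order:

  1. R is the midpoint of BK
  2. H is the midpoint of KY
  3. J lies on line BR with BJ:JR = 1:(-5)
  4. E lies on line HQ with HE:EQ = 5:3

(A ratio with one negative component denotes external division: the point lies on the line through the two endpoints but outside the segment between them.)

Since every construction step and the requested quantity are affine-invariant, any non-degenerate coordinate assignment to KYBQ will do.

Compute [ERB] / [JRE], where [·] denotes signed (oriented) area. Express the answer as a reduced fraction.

Choose coordinates K = (0, 0), Y = (1, 0), B = (0, 1), Q = (5, -1).
1. R is the midpoint of BK ⇒ R = (0, 1/2)
2. H is the midpoint of KY ⇒ H = (1/2, 0)
3. J lies on line BR with BJ:JR = 1:(-5) ⇒ J = (0, 9/8)
4. E lies on line HQ with HE:EQ = 5:3 ⇒ E = (53/16, -5/8)
2·[ERB] = -53/32, 2·[JRE] = 265/128
[ERB]:[JRE] = -53/32:265/128 = -4/5

[ERB]:[JRE] = -4/5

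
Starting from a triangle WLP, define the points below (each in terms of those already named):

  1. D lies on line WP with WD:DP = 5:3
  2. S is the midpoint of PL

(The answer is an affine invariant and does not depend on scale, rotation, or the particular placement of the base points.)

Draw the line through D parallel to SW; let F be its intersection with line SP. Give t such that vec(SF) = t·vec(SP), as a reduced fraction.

t = 5/8

Set W = (0, 0), L = (1, 0), P = (0, 1); any affine frame gives the same invariant.
1. D lies on line WP with WD:DP = 5:3 ⇒ D = (0, 5/8)
2. S is the midpoint of PL ⇒ S = (1/2, 1/2)
through D parallel to SW: direction (-1/2, -1/2); meets SP at F = (3/16, 13/16)
F = S + t·(P−S) with t = 5/8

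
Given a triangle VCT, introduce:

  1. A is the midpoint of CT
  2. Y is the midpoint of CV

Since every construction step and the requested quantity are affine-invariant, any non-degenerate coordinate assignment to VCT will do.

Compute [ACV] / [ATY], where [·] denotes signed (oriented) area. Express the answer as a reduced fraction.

Choose coordinates V = (0, 0), C = (1, 0), T = (0, 1).
1. A is the midpoint of CT ⇒ A = (1/2, 1/2)
2. Y is the midpoint of CV ⇒ Y = (1/2, 0)
2·[ACV] = -1/2, 2·[ATY] = 1/4
[ACV]:[ATY] = -1/2:1/4 = -2

[ACV]:[ATY] = -2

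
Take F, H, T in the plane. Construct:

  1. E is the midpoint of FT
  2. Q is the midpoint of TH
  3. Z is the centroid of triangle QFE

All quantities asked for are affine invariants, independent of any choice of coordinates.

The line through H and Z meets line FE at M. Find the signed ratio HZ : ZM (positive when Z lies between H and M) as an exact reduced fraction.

Choose coordinates F = (0, 0), H = (1, 0), T = (0, 1).
1. E is the midpoint of FT ⇒ E = (0, 1/2)
2. Q is the midpoint of TH ⇒ Q = (1/2, 1/2)
3. Z is the centroid of triangle QFE ⇒ Z = (1/6, 1/3)
line HZ meets FE at M = (0, 2/5)
Z = H + t·(M−H) with t = 5/6, so HZ:ZM = 5/6:1/6

HZ:ZM = 5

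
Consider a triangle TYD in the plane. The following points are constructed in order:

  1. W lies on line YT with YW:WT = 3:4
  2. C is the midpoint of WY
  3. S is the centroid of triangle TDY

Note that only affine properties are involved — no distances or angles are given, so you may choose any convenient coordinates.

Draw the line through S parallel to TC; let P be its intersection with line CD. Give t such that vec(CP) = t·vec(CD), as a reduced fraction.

t = 1/3

Assign T = (0, 0), Y = (1, 0), D = (0, 1) — the answer is frame-independent, so this choice is without loss of generality.
1. W lies on line YT with YW:WT = 3:4 ⇒ W = (4/7, 0)
2. C is the midpoint of WY ⇒ C = (11/14, 0)
3. S is the centroid of triangle TDY ⇒ S = (1/3, 1/3)
through S parallel to TC: direction (11/14, 0); meets CD at P = (11/21, 1/3)
P = C + t·(D−C) with t = 1/3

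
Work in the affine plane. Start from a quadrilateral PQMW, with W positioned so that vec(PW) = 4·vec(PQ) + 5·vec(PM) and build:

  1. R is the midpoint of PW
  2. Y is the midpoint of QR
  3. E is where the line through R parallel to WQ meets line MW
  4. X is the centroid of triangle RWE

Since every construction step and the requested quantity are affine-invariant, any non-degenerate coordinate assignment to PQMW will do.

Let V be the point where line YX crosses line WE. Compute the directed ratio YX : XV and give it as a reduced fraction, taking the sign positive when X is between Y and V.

Set P = (0, 0), Q = (1, 0), M = (0, 1), W = (4, 5); any affine frame gives the same invariant.
1. R is the midpoint of PW ⇒ R = (2, 5/2)
2. Y is the midpoint of QR ⇒ Y = (3/2, 5/4)
3. E is where the line through R parallel to WQ meets line MW ⇒ E = (11/4, 15/4)
4. X is the centroid of triangle RWE ⇒ X = (35/12, 15/4)
line YX meets WE at V = (163/52, 215/52)
X = Y + t·(V−Y) with t = 13/15, so YX:XV = 13/15:2/15

YX:XV = 13/2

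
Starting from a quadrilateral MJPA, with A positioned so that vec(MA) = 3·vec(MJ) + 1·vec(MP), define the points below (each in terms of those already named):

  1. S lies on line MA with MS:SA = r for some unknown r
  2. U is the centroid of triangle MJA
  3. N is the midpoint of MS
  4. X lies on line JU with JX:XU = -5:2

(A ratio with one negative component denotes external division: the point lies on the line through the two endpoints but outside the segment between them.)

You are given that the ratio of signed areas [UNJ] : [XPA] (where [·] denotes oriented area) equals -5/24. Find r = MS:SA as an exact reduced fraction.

r = 1/5

Set M = (0, 0), J = (1, 0), P = (0, 1), A = (3, 1); any affine frame gives the same invariant.
1. With MS:SA = r, write λ = r/(r+1) so S = M + λ·(A−M); S is affine-linear in λ
2. U is the centroid of triangle MJA ⇒ U = (4/3, 1/3)
3. N is the midpoint of MS ⇒ N is an affine combination of earlier points and hence also affine-linear in λ
4. X lies on line JU with JX:XU = -5:2 ⇒ X = (14/9, 5/9)
Every point depending on S is an affine combination of S and λ-independent points, so each such coordinate is linear in λ; the λ² term in each signed area is a multiple of (A−M)×(A−M) = 0, so 2·[UNJ] and 2·[XPA] are each linear in λ. Evaluating at λ=0 and λ=1:
  2·[UNJ] = -1/3·λ + 1/3,   2·[XPA] = -4/3
So [UNJ]:[XPA] = (-1/3·λ + 1/3) / (-4/3). Setting this equal to -5/24:
  -1/3·λ + 1/3 = -5/24·(-4/3)  ⇒  λ = 1/6
Then r = λ/(1−λ) = (1/6)/(5/6) = 1/5. Check: with r = 1/5, S = (1/2, 1/6) and [UNJ]:[XPA] = -5/24 as required.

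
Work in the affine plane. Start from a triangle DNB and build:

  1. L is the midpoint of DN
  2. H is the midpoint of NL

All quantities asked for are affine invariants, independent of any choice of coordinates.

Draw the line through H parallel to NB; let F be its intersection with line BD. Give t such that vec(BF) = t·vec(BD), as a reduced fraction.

Assign D = (0, 0), N = (1, 0), B = (0, 1) — the answer is frame-independent, so this choice is without loss of generality.
1. L is the midpoint of DN ⇒ L = (1/2, 0)
2. H is the midpoint of NL ⇒ H = (3/4, 0)
through H parallel to NB: direction (-1, 1); meets BD at F = (0, 3/4)
F = B + t·(D−B) with t = 1/4

t = 1/4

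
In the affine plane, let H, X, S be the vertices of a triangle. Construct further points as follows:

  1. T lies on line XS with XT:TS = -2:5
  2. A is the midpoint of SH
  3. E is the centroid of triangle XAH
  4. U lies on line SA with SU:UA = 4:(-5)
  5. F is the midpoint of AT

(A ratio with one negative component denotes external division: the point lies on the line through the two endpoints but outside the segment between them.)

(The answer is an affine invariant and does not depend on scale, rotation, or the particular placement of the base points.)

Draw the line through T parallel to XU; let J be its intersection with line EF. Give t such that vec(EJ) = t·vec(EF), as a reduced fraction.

t = 38/15

Set H = (0, 0), X = (1, 0), S = (0, 1); any affine frame gives the same invariant.
1. T lies on line XS with XT:TS = -2:5 ⇒ T = (5/3, -2/3)
2. A is the midpoint of SH ⇒ A = (0, 1/2)
3. E is the centroid of triangle XAH ⇒ E = (1/3, 1/6)
4. U lies on line SA with SU:UA = 4:(-5) ⇒ U = (0, 3)
5. F is the midpoint of AT ⇒ F = (5/6, -1/12)
through T parallel to XU: direction (-1, 3); meets EF at J = (8/5, -7/15)
J = E + t·(F−E) with t = 38/15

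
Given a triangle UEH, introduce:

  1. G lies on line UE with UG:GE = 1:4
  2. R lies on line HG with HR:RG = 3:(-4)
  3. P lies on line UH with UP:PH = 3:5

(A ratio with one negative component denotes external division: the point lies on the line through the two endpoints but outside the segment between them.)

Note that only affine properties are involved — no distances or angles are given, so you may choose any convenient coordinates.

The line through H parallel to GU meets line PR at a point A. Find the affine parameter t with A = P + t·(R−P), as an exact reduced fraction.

Assign U = (0, 0), E = (1, 0), H = (0, 1) — the answer is frame-independent, so this choice is without loss of generality.
1. G lies on line UE with UG:GE = 1:4 ⇒ G = (1/5, 0)
2. R lies on line HG with HR:RG = 3:(-4) ⇒ R = (-3/5, 4)
3. P lies on line UH with UP:PH = 3:5 ⇒ P = (0, 3/8)
through H parallel to GU: direction (-1/5, 0); meets PR at A = (-3/29, 1)
A = P + t·(R−P) with t = 5/29

t = 5/29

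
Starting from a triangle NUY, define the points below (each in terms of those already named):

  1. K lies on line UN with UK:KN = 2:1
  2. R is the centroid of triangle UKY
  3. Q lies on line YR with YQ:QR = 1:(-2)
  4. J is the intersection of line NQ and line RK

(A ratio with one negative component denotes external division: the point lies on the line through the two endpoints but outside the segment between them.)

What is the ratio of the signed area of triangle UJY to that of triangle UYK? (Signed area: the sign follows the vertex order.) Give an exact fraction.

[UJY]:[UYK] = -19/9

Assign N = (0, 0), U = (1, 0), Y = (0, 1) — the answer is frame-independent, so this choice is without loss of generality.
1. K lies on line UN with UK:KN = 2:1 ⇒ K = (1/3, 0)
2. R is the centroid of triangle UKY ⇒ R = (4/9, 1/3)
3. Q lies on line YR with YQ:QR = 1:(-2) ⇒ Q = (-4/9, 5/3)
4. J is the intersection of line NQ and line RK ⇒ J = (4/27, -5/9)
2·[UJY] = -38/27, 2·[UYK] = 2/3
[UJY]:[UYK] = -38/27:2/3 = -19/9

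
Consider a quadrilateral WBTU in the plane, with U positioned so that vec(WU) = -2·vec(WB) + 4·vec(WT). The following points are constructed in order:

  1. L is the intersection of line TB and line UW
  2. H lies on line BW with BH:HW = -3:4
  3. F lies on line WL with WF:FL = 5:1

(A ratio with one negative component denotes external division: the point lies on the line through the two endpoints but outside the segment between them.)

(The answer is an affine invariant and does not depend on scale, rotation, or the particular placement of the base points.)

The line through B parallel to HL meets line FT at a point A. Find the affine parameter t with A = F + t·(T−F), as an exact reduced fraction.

Choose coordinates W = (0, 0), B = (1, 0), T = (0, 1), U = (-2, 4).
1. L is the intersection of line TB and line UW ⇒ L = (-1, 2)
2. H lies on line BW with BH:HW = -3:4 ⇒ H = (4, 0)
3. F lies on line WL with WF:FL = 5:1 ⇒ F = (-5/6, 5/3)
through B parallel to HL: direction (-5, 2); meets FT at A = (3/2, -1/5)
A = F + t·(T−F) with t = 14/5

t = 14/5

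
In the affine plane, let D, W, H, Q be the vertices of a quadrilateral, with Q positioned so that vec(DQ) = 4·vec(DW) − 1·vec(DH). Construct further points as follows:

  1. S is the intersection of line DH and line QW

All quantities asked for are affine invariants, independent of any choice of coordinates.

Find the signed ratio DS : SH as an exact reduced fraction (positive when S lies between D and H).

DS:SH = 1/2

Work in coordinates with D = (0, 0), W = (1, 0), H = (0, 1), Q = (4, -1).
1. S is the intersection of line DH and line QW ⇒ S = (0, 1/3)
S = D + t·(H−D) with t = 1/3, so DS:SH = t:(1−t) = 1/3:2/3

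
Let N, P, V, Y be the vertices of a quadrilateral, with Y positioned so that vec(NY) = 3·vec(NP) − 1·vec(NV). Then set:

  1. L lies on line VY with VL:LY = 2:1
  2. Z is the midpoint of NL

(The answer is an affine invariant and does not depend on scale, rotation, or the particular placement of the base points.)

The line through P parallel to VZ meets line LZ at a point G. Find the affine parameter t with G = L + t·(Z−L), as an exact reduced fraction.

Work in coordinates with N = (0, 0), P = (1, 0), V = (0, 1), Y = (3, -1).
1. L lies on line VY with VL:LY = 2:1 ⇒ L = (2, -1/3)
2. Z is the midpoint of NL ⇒ Z = (1, -1/6)
through P parallel to VZ: direction (1, -7/6); meets LZ at G = (7/6, -7/36)
G = L + t·(Z−L) with t = 5/6

t = 5/6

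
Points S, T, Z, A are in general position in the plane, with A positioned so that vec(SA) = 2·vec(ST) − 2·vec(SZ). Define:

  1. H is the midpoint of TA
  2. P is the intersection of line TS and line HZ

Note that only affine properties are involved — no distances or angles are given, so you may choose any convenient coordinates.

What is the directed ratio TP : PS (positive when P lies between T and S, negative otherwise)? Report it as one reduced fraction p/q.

Set S = (0, 0), T = (1, 0), Z = (0, 1), A = (2, -2); any affine frame gives the same invariant.
1. H is the midpoint of TA ⇒ H = (3/2, -1)
2. P is the intersection of line TS and line HZ ⇒ P = (3/4, 0)
P = T + t·(S−T) with t = 1/4, so TP:PS = t:(1−t) = 1/4:3/4

TP:PS = 1/3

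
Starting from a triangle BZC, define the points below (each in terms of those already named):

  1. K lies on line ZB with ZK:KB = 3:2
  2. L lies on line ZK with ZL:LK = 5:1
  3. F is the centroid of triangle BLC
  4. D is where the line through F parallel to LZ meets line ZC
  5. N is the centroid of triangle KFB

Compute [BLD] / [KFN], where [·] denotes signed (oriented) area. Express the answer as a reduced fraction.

Work in coordinates with B = (0, 0), Z = (1, 0), C = (0, 1).
1. K lies on line ZB with ZK:KB = 3:2 ⇒ K = (2/5, 0)
2. L lies on line ZK with ZL:LK = 5:1 ⇒ L = (1/2, 0)
3. F is the centroid of triangle BLC ⇒ F = (1/6, 1/3)
4. D is where the line through F parallel to LZ meets line ZC ⇒ D = (2/3, 1/3)
5. N is the centroid of triangle KFB ⇒ N = (17/90, 1/9)
2·[BLD] = 1/6, 2·[KFN] = 2/45
[BLD]:[KFN] = 1/6:2/45 = 15/4

[BLD]:[KFN] = 15/4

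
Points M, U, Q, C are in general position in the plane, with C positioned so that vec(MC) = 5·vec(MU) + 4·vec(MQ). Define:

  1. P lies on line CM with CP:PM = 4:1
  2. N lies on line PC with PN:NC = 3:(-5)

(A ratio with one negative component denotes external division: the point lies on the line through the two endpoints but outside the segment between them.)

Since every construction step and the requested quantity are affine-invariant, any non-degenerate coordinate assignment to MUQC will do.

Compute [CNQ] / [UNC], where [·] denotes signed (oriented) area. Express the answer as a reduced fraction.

Assign M = (0, 0), U = (1, 0), Q = (0, 1), C = (5, 4) — the answer is frame-independent, so this choice is without loss of generality.
1. P lies on line CM with CP:PM = 4:1 ⇒ P = (1, 4/5)
2. N lies on line PC with PN:NC = 3:(-5) ⇒ N = (-5, -4)
2·[CNQ] = -10, 2·[UNC] = -8
[CNQ]:[UNC] = -10:-8 = 5/4

[CNQ]:[UNC] = 5/4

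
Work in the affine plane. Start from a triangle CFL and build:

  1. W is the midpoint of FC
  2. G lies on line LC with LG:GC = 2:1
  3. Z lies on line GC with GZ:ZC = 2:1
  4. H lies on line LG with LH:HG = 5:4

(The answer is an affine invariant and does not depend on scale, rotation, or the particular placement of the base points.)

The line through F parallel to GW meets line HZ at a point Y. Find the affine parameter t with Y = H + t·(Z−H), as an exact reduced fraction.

Assign C = (0, 0), F = (1, 0), L = (0, 1) — the answer is frame-independent, so this choice is without loss of generality.
1. W is the midpoint of FC ⇒ W = (1/2, 0)
2. G lies on line LC with LG:GC = 2:1 ⇒ G = (0, 1/3)
3. Z lies on line GC with GZ:ZC = 2:1 ⇒ Z = (0, 1/9)
4. H lies on line LG with LH:HG = 5:4 ⇒ H = (0, 17/27)
through F parallel to GW: direction (1/2, -1/3); meets HZ at Y = (0, 2/3)
Y = H + t·(Z−H) with t = -1/14

t = -1/14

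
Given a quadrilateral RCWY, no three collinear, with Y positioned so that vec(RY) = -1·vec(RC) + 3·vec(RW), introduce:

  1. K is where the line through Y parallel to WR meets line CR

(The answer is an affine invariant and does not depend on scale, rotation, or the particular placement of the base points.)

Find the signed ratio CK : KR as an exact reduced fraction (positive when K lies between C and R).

Choose coordinates R = (0, 0), C = (1, 0), W = (0, 1), Y = (-1, 3).
1. K is where the line through Y parallel to WR meets line CR ⇒ K = (-1, 0)
K = C + t·(R−C) with t = 2, so CK:KR = t:(1−t) = 2:-1

CK:KR = -2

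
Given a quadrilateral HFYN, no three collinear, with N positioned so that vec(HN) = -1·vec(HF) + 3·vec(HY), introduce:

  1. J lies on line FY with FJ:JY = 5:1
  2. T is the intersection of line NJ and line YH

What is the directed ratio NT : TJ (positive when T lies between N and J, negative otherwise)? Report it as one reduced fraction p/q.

Set H = (0, 0), F = (1, 0), Y = (0, 1), N = (-1, 3); any affine frame gives the same invariant.
1. J lies on line FY with FJ:JY = 5:1 ⇒ J = (1/6, 5/6)
2. T is the intersection of line NJ and line YH ⇒ T = (0, 8/7)
T = N + t·(J−N) with t = 6/7, so NT:TJ = t:(1−t) = 6/7:1/7

NT:TJ = 6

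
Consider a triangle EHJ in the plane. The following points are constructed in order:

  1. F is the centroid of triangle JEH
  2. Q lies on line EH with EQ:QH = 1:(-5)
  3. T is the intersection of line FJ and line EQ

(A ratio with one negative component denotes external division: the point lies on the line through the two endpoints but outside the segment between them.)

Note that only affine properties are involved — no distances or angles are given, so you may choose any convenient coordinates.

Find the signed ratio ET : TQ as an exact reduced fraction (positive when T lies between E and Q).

ET:TQ = -2/3

Set E = (0, 0), H = (1, 0), J = (0, 1); any affine frame gives the same invariant.
1. F is the centroid of triangle JEH ⇒ F = (1/3, 1/3)
2. Q lies on line EH with EQ:QH = 1:(-5) ⇒ Q = (-1/4, 0)
3. T is the intersection of line FJ and line EQ ⇒ T = (1/2, 0)
T = E + t·(Q−E) with t = -2, so ET:TQ = t:(1−t) = -2:3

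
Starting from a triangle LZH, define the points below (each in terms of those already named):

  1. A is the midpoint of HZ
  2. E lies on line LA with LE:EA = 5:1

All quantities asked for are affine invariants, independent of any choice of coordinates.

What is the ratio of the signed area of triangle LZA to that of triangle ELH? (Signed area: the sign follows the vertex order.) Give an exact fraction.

Set L = (0, 0), Z = (1, 0), H = (0, 1); any affine frame gives the same invariant.
1. A is the midpoint of HZ ⇒ A = (1/2, 1/2)
2. E lies on line LA with LE:EA = 5:1 ⇒ E = (5/12, 5/12)
2·[LZA] = 1/2, 2·[ELH] = -5/12
[LZA]:[ELH] = 1/2:-5/12 = -6/5

[LZA]:[ELH] = -6/5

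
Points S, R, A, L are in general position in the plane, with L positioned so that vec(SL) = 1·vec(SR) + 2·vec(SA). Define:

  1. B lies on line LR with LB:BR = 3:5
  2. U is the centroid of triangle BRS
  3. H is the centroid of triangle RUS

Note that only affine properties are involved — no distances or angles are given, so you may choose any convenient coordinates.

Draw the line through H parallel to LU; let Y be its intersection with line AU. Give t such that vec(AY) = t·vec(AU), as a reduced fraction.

Set S = (0, 0), R = (1, 0), A = (0, 1), L = (1, 2); any affine frame gives the same invariant.
1. B lies on line LR with LB:BR = 3:5 ⇒ B = (1, 5/4)
2. U is the centroid of triangle BRS ⇒ U = (2/3, 5/12)
3. H is the centroid of triangle RUS ⇒ H = (5/9, 5/36)
through H parallel to LU: direction (-1/3, -19/12); meets AU at Y = (28/45, 41/90)
Y = A + t·(U−A) with t = 14/15

t = 14/15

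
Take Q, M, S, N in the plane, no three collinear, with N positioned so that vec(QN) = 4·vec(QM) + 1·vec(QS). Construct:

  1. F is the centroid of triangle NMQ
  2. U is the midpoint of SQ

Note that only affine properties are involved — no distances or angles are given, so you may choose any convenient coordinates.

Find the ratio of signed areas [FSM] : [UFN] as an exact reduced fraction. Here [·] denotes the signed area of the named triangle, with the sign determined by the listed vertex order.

Work in coordinates with Q = (0, 0), M = (1, 0), S = (0, 1), N = (4, 1).
1. F is the centroid of triangle NMQ ⇒ F = (5/3, 1/3)
2. U is the midpoint of SQ ⇒ U = (0, 1/2)
2·[FSM] = 1, 2·[UFN] = 3/2
[FSM]:[UFN] = 1:3/2 = 2/3

[FSM]:[UFN] = 2/3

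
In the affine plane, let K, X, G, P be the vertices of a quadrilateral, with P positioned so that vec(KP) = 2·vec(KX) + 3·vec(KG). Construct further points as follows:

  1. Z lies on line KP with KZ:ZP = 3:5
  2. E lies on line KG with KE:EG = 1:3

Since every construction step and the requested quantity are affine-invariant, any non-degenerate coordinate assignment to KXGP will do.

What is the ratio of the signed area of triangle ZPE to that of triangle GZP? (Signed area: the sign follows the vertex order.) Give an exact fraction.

[ZPE]:[GZP] = 1/4

Work in coordinates with K = (0, 0), X = (1, 0), G = (0, 1), P = (2, 3).
1. Z lies on line KP with KZ:ZP = 3:5 ⇒ Z = (3/4, 9/8)
2. E lies on line KG with KE:EG = 1:3 ⇒ E = (0, 1/4)
2·[ZPE] = 5/16, 2·[GZP] = 5/4
[ZPE]:[GZP] = 5/16:5/4 = 1/4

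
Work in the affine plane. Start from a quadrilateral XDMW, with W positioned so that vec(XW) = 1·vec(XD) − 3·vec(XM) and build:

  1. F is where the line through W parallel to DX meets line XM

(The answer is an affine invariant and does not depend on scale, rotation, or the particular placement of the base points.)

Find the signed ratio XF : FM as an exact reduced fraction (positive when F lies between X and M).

Assign X = (0, 0), D = (1, 0), M = (0, 1), W = (1, -3) — the answer is frame-independent, so this choice is without loss of generality.
1. F is where the line through W parallel to DX meets line XM ⇒ F = (0, -3)
F = X + t·(M−X) with t = -3, so XF:FM = t:(1−t) = -3:4

XF:FM = -3/4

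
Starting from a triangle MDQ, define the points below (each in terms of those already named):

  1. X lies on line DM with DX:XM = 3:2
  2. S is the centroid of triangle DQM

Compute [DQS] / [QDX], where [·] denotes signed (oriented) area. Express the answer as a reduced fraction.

Work in coordinates with M = (0, 0), D = (1, 0), Q = (0, 1).
1. X lies on line DM with DX:XM = 3:2 ⇒ X = (2/5, 0)
2. S is the centroid of triangle DQM ⇒ S = (1/3, 1/3)
2·[DQS] = 1/3, 2·[QDX] = -3/5
[DQS]:[QDX] = 1/3:-3/5 = -5/9

[DQS]:[QDX] = -5/9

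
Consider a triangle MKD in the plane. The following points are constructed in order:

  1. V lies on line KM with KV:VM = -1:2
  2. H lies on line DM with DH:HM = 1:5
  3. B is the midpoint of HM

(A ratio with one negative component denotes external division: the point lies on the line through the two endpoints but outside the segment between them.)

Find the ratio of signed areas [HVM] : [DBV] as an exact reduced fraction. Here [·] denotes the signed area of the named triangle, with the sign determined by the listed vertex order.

Work in coordinates with M = (0, 0), K = (1, 0), D = (0, 1).
1. V lies on line KM with KV:VM = -1:2 ⇒ V = (2, 0)
2. H lies on line DM with DH:HM = 1:5 ⇒ H = (0, 5/6)
3. B is the midpoint of HM ⇒ B = (0, 5/12)
2·[HVM] = -5/3, 2·[DBV] = 7/6
[HVM]:[DBV] = -5/3:7/6 = -10/7

[HVM]:[DBV] = -10/7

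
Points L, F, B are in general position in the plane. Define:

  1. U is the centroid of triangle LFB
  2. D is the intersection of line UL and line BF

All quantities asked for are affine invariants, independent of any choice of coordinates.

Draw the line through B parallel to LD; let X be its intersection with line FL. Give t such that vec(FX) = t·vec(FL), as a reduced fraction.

Work in coordinates with L = (0, 0), F = (1, 0), B = (0, 1).
1. U is the centroid of triangle LFB ⇒ U = (1/3, 1/3)
2. D is the intersection of line UL and line BF ⇒ D = (1/2, 1/2)
through B parallel to LD: direction (1/2, 1/2); meets FL at X = (-1, 0)
X = F + t·(L−F) with t = 2

t = 2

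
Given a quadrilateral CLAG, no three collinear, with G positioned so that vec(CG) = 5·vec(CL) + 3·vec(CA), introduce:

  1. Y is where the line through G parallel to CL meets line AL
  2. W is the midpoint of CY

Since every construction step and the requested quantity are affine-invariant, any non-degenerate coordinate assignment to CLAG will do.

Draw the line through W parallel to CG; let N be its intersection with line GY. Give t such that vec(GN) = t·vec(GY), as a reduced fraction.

Choose coordinates C = (0, 0), L = (1, 0), A = (0, 1), G = (5, 3).
1. Y is where the line through G parallel to CL meets line AL ⇒ Y = (-2, 3)
2. W is the midpoint of CY ⇒ W = (-1, 3/2)
through W parallel to CG: direction (5, 3); meets GY at N = (3/2, 3)
N = G + t·(Y−G) with t = 1/2

t = 1/2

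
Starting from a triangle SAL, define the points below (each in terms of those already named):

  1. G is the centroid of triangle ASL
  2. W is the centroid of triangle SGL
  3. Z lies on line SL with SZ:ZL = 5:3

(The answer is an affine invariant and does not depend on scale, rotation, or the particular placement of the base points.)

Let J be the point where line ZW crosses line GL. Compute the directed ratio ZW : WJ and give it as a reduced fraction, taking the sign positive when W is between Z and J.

Set S = (0, 0), A = (1, 0), L = (0, 1); any affine frame gives the same invariant.
1. G is the centroid of triangle ASL ⇒ G = (1/3, 1/3)
2. W is the centroid of triangle SGL ⇒ W = (1/9, 4/9)
3. Z lies on line SL with SZ:ZL = 5:3 ⇒ Z = (0, 5/8)
line ZW meets GL at J = (1, -1)
W = Z + t·(J−Z) with t = 1/9, so ZW:WJ = 1/9:8/9

ZW:WJ = 1/8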